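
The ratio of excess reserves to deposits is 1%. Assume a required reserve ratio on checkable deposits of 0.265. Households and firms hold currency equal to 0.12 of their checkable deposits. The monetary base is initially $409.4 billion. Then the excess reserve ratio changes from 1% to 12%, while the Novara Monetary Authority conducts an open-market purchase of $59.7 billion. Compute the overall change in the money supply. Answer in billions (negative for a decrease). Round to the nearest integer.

-120 billion

Before: m₁ = (1 + 0.12) / (0.265 + 0.01 + 0.12) ≈ 2.8354, MB₁ = 409.4, so M₁ = 2.8354 × 409.4 ≈ 1160.8128 billion.
After: m₂ = (1 + 0.12) / (0.265 + 0.12 + 0.12) ≈ 2.2178, MB₂ = 409.4 + 59.7 = 469.1, so M₂ = 2.2178 × 469.1 ≈ 1040.37 billion.
ΔM = M₂ − M₁ = 1040.37 − 1160.8128 = -120.4428 billion.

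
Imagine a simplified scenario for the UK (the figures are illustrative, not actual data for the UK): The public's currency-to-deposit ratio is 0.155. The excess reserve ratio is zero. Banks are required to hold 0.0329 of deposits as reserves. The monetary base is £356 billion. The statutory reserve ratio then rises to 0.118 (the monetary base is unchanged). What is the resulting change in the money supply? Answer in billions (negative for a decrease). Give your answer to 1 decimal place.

-682.1 billion

Initially m₁ = (1 + 0.155) / (0.0329 + 0.155) ≈ 6.14689, so M₁ = 6.14689 × 356 ≈ 2188.2928 billion.
After the change m₂ = (1 + 0.155) / (0.118 + 0.155) ≈ 4.23077, so M₂ = 4.23077 × 356 ≈ 1506.1541 billion.
ΔM = M₂ − M₁ = 1506.1541 − 2188.2928 = -682.1387 billion.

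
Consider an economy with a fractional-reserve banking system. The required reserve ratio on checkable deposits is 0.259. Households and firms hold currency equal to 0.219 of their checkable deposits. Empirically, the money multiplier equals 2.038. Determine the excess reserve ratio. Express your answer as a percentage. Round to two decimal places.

12.01%

Using m = 2.038. Since m = (1 + c)/(c + rr + e), the denominator satisfies c + rr + e = (1 + c)/m = (1 + 0.219) / 2.038 ≈ 0.598135.
With c = 0.219 and rr = 0.259, the excess reserve ratio is 0.598135 − 0.219 − 0.259 = 0.120135.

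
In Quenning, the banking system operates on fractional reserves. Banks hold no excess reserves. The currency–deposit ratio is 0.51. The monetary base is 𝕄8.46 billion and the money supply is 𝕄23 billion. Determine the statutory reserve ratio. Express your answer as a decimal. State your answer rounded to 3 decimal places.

Using m = M/MB = 23/8.46 ≈ 2.718676. Since m = (1 + c)/(c + rr + e), the denominator satisfies c + rr + e = (1 + c)/m = (1 + 0.51) / 2.718676 ≈ 0.555417.
With c = 0.51 and e = 0, the statutory reserve ratio is 0.555417 − 0.51 − 0 = 0.045417.

0.045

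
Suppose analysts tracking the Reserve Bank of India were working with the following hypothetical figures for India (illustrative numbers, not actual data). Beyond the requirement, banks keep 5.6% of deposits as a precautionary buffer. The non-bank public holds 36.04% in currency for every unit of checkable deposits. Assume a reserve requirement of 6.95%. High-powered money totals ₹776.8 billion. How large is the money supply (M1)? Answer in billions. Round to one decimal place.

₹2174.8 billion

The money multiplier is m = (1 + c) / (rr + e + c) = (1 + 0.3604) / (0.0695 + 0.056 + 0.3604) ≈ 2.79975.
So M = m × MB = 2.79975 × 776.8 = 2174.8458 billion.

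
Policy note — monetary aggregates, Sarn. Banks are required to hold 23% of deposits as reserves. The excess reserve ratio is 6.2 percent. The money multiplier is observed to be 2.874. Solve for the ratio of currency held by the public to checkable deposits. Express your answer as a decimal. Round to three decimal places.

Using m = 2.874. From m = (1 + c)/(c + rr + e), rearranging gives 1 + c = m·(c + rr + e), so c·(1 − m) = m·(rr + e) − 1.
Hence c = [m·(rr + e) − 1]/(1 − m) = [2.874 × (0.23 + 0.062) − 1] / (1 − 2.874) ≈ 0.085801.

0.086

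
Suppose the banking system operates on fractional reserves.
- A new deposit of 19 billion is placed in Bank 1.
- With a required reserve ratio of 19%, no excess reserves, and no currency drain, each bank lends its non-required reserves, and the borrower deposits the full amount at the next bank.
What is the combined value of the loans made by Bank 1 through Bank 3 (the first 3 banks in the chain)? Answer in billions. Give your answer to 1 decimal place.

Bank i lends (1 − rr)^i of the original deposit: Bank 1 lends 19·0.8100 = 15.3900, Bank 2 lends 19·0.8100² = 12.4659, and so on.
Summing a geometric series: total = 19·[0.8100·(1 − 0.8100^3) / (1 − 0.8100)] ≈ 37.9533 billion.

38.0 billion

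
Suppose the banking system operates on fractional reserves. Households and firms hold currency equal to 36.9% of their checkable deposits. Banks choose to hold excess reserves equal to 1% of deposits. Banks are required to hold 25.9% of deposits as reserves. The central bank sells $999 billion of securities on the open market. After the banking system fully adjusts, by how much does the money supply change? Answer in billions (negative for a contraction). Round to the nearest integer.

-2144 billion

The money multiplier is m = (1 + c) / (rr + e + c) = (1 + 0.369) / (0.259 + 0.01 + 0.369) ≈ 2.1458.
The sale removes 999 billion of base, so ΔM = m × ΔMB = 2.1458 × (−999) = -2143.6542 billion.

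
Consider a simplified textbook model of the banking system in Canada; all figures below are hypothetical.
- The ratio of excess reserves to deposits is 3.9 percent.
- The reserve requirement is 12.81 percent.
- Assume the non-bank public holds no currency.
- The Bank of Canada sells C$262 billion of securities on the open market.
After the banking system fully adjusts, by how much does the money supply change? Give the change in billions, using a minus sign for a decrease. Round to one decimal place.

-1567.9 billion

The money multiplier is m = 1 / (rr + e) = 1 / (0.1281 + 0.039) ≈ 5.98444.
The sale removes 262 billion of base, so ΔM = m × ΔMB = 5.98444 × (−262) ≈ -1567.9233 billion.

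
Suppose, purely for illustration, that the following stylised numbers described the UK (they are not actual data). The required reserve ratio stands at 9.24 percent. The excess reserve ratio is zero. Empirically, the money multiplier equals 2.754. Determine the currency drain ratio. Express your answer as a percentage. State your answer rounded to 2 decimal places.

Using m = 2.754. From m = (1 + c)/(c + rr + e), rearranging gives 1 + c = m·(c + rr + e), so c·(1 − m) = m·(rr + e) − 1.
Hence c = [m·(rr + e) − 1]/(1 − m) = [2.754 × (0.0924 + 0) − 1] / (1 − 2.754) ≈ 0.425046.

42.50%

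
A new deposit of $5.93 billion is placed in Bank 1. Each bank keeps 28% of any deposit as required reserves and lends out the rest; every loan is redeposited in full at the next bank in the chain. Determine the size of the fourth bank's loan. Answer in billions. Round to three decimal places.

Each bank lends a fraction (1 − rr) = 0.7200 of the deposit it receives, so Bank 4 receives 5.93·0.7200^3 and lends 5.93·0.7200^4 ≈ 1.5936 billion.

$1.594 billion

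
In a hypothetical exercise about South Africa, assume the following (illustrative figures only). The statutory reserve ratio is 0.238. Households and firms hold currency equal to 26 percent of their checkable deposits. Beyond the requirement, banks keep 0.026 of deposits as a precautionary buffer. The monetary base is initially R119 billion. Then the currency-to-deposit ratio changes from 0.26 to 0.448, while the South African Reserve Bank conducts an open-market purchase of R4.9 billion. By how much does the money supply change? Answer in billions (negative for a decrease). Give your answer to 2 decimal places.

Before: m₁ = (1 + 0.26) / (0.238 + 0.026 + 0.26) ≈ 2.404580, MB₁ = 119, so M₁ = 2.404580 × 119 ≈ 286.145 billion.
After: m₂ = (1 + 0.448) / (0.238 + 0.026 + 0.448) ≈ 2.033708, MB₂ = 119 + 4.9 = 123.9, so M₂ = 2.033708 × 123.9 ≈ 251.9764 billion.
ΔM = M₂ − M₁ = 251.9764 − 286.145 = -34.1686 billion.

-34.17 billion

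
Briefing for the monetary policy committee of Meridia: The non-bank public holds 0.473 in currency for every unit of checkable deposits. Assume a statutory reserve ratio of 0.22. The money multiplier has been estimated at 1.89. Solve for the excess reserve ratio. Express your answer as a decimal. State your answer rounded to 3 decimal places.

Using m = 1.89. Since m = (1 + c)/(c + rr + e), the denominator satisfies c + rr + e = (1 + c)/m = (1 + 0.473) / 1.89 ≈ 0.779365.
With c = 0.473 and rr = 0.22, the excess reserve ratio is 0.779365 − 0.473 − 0.22 = 0.086365.

0.086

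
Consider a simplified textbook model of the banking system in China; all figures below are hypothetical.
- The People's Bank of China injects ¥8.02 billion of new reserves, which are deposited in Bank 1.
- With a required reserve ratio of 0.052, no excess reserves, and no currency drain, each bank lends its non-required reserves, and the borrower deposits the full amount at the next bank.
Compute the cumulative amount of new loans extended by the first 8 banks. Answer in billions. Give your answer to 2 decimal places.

Bank i lends (1 − rr)^i of the original deposit: Bank 1 lends 8.02·0.9480 ≈ 7.6030, Bank 2 lends 8.02·0.9480² ≈ 7.2076, and so on.
Summing a geometric series: total = 8.02·[0.9480·(1 − 0.9480^8) / (1 − 0.9480)] ≈ 50.8332 billion.

¥50.83 billion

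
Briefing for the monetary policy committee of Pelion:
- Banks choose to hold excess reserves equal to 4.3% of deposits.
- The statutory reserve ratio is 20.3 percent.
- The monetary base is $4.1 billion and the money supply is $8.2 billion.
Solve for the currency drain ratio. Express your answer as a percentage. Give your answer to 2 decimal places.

50.80%

Using m = M/MB = 8.2/4.1 = 2.000000. From m = (1 + c)/(c + rr + e), rearranging gives 1 + c = m·(c + rr + e), so c·(1 − m) = m·(rr + e) − 1.
Hence c = [m·(rr + e) − 1]/(1 − m) = [2.000000 × (0.203 + 0.043) − 1] / (1 − 2.000000) = 0.508000.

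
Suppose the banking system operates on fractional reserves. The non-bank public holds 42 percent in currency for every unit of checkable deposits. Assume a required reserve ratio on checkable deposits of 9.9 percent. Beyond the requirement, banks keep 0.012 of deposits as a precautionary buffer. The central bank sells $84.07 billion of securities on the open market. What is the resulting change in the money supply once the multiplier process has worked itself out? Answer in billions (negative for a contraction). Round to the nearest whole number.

The money multiplier is m = (1 + c) / (rr + e + c) = (1 + 0.42) / (0.099 + 0.012 + 0.42) ≈ 2.6742.
The sale removes 84.07 billion of base, so ΔM = m × ΔMB = 2.6742 × (−84.07) ≈ -224.82 billion.

-225 billion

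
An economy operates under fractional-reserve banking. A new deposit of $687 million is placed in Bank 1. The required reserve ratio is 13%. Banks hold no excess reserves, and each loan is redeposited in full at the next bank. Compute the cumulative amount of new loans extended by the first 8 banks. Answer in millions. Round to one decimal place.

Bank i lends (1 − rr)^i of the original deposit: Bank 1 lends 687·0.8700 = 597.6900, Bank 2 lends 687·0.8700² = 519.9903, and so on.
Summing a geometric series: total = 687·[0.8700·(1 − 0.8700^8) / (1 − 0.8700)] ≈ 3088.6244 million.

$3088.6 million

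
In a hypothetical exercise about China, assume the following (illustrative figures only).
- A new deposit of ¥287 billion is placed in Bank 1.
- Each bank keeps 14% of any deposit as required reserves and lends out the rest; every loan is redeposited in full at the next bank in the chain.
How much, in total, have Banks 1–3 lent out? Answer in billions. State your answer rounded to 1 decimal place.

¥641.6 billion

Bank i lends (1 − rr)^i of the original deposit: Bank 1 lends 287·0.8600 = 246.8200, Bank 2 lends 287·0.8600² = 212.2652, and so on.
Summing a geometric series: total = 287·[0.8600·(1 − 0.8600^3) / (1 − 0.8600)] ≈ 641.6333 billion.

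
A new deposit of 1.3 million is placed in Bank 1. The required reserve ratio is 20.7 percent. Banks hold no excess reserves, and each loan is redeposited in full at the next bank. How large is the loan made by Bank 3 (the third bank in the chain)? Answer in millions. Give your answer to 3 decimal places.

Each bank lends a fraction (1 − rr) = 0.7930 of the deposit it receives, so Bank 3 receives 1.3·0.7930^2 and lends 1.3·0.7930^3 ≈ 0.6483 million.

0.648 million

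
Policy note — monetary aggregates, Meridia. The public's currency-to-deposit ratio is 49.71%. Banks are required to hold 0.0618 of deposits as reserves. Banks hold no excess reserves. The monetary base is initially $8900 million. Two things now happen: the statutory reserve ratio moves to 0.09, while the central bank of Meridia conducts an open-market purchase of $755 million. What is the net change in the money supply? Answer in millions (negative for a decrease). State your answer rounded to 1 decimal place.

$780.1 million

Before: m₁ = (1 + 0.4971) / (0.0618 + 0.4971) ≈ 2.678654, MB₁ = 8900, so M₁ = 2.678654 × 8900 = 23840.0206 million.
After: m₂ = (1 + 0.4971) / (0.09 + 0.4971) ≈ 2.549991, MB₂ = 8900 + 755 = 9655, so M₂ = 2.549991 × 9655 ≈ 24620.1631 million.
ΔM = M₂ − M₁ = 24620.1631 − 23840.0206 = 780.1425 million.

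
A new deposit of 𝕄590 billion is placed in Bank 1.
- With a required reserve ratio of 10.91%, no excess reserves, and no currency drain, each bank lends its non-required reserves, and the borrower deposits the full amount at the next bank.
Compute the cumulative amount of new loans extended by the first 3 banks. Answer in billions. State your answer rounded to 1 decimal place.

Bank i lends (1 − rr)^i of the original deposit: Bank 1 lends 590·0.8909 = 525.6310, Bank 2 lends 590·0.8909² ≈ 468.2847, and so on.
Summing a geometric series: total = 590·[0.8909·(1 − 0.8909^3) / (1 − 0.8909)] ≈ 1411.1105 billion.

𝕄1411.1 billion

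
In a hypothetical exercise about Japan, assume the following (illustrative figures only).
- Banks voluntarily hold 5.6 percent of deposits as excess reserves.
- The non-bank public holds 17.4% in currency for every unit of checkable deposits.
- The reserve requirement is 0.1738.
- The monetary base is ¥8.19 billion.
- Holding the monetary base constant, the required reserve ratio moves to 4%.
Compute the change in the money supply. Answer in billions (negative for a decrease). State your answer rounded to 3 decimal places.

Initially m₁ = (1 + 0.174) / (0.1738 + 0.056 + 0.174) ≈ 2.90738, so M₁ = 2.90738 × 8.19 ≈ 23.8114 billion.
After the change m₂ = (1 + 0.174) / (0.04 + 0.056 + 0.174) ≈ 4.34815, so M₂ = 4.34815 × 8.19 ≈ 35.6113 billion.
ΔM = M₂ − M₁ = 35.6113 − 23.8114 = 11.7999 billion.

¥11.800 billion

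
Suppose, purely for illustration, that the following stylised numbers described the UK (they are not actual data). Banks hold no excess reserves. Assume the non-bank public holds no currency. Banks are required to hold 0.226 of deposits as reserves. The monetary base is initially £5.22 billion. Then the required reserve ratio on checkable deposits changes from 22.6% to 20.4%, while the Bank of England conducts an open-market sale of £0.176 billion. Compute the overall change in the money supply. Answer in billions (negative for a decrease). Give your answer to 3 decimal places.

£1.628 billion

Before: m₁ = 1 / (0.226) ≈ 4.42478, MB₁ = 5.22, so M₁ = 4.42478 × 5.22 ≈ 23.0974 billion.
After: m₂ = 1 / (0.204) ≈ 4.90196, MB₂ = 5.22 − 0.176 = 5.044, so M₂ = 4.90196 × 5.044 ≈ 24.7255 billion.
ΔM = M₂ − M₁ = 24.7255 − 23.0974 = 1.6281 billion.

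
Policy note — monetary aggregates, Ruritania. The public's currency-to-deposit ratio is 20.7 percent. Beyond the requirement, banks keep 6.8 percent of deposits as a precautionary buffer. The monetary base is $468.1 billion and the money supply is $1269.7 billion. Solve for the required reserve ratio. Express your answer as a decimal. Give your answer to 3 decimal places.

0.170

Using m = M/MB = 1269.7/468.1 ≈ 2.712455. Since m = (1 + c)/(c + rr + e), the denominator satisfies c + rr + e = (1 + c)/m = (1 + 0.207) / 2.712455 ≈ 0.444984.
With c = 0.207 and e = 0.068, the required reserve ratio is 0.444984 − 0.207 − 0.068 = 0.169984.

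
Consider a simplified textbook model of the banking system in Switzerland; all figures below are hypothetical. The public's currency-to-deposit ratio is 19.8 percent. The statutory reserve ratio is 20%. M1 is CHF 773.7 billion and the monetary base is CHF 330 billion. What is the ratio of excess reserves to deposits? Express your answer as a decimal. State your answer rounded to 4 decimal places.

Using m = M/MB = 773.7/330 ≈ 2.344545. Since m = (1 + c)/(c + rr + e), the denominator satisfies c + rr + e = (1 + c)/m = (1 + 0.198) / 2.344545 ≈ 0.510973.
With c = 0.198 and rr = 0.2, the ratio of excess reserves to deposits is 0.510973 − 0.198 − 0.2 = 0.112973.

0.1130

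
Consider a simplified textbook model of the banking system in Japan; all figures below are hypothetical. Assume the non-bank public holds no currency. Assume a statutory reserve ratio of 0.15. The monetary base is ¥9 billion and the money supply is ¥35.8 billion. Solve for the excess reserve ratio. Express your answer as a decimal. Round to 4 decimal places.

Using m = M/MB = 35.8/9 ≈ 3.977778. Since m = (1 + c)/(c + rr + e), the denominator satisfies c + rr + e = (1 + c)/m = (1 + 0) / 3.977778 ≈ 0.251397.
With c = 0 and rr = 0.15, the excess reserve ratio is 0.251397 − 0 − 0.15 = 0.101397.

0.1014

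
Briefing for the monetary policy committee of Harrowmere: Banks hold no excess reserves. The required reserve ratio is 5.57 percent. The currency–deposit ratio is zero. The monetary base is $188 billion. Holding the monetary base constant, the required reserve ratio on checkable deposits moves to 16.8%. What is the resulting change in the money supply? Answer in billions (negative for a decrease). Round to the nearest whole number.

Initially m₁ = 1 / (0.0557) ≈ 17.9533, so M₁ = 17.9533 × 188 = 3375.2204 billion.
After the change m₂ = 1 / (0.168) ≈ 5.9524, so M₂ = 5.9524 × 188 = 1119.0512 billion.
ΔM = M₂ − M₁ = 1119.0512 − 3375.2204 = -2256.1692 billion.

-2256 billion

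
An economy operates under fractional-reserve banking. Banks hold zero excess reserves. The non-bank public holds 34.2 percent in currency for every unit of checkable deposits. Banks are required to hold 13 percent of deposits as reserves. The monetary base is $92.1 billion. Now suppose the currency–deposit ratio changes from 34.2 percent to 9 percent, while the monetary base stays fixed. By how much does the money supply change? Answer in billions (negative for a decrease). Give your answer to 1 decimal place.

$194.5 billion

Initially m₁ = (1 + 0.342) / (0.13 + 0.342) ≈ 2.8432, so M₁ = 2.8432 × 92.1 ≈ 261.8587 billion.
After the change m₂ = (1 + 0.09) / (0.13 + 0.09) ≈ 4.9545, so M₂ = 4.9545 × 92.1 ≈ 456.3095 billion.
ΔM = M₂ − M₁ = 456.3095 − 261.8587 = 194.4508 billion.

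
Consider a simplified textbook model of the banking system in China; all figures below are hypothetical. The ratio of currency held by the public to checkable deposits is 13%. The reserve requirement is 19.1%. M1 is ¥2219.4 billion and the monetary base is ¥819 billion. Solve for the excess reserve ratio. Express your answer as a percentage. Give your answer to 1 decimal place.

Using m = M/MB = 2219.4/819 ≈ 2.709890. Since m = (1 + c)/(c + rr + e), the denominator satisfies c + rr + e = (1 + c)/m = (1 + 0.13) / 2.709890 ≈ 0.416991.
With c = 0.13 and rr = 0.191, the excess reserve ratio is 0.416991 − 0.13 − 0.191 = 0.095991.

9.6%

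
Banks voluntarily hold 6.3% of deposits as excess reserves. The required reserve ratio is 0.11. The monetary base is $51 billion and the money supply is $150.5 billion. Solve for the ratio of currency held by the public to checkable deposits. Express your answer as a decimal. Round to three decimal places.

0.251

Using m = M/MB = 150.5/51 ≈ 2.950980. From m = (1 + c)/(c + rr + e), rearranging gives 1 + c = m·(c + rr + e), so c·(1 − m) = m·(rr + e) − 1.
Hence c = [m·(rr + e) − 1]/(1 − m) = [2.950980 × (0.11 + 0.063) − 1] / (1 − 2.950980) ≈ 0.250890.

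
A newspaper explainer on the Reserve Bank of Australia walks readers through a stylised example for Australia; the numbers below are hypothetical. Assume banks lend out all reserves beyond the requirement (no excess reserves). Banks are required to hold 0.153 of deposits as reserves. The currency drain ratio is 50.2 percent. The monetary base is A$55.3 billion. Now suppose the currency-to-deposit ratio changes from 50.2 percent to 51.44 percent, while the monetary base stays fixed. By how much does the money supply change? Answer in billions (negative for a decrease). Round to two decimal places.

Initially m₁ = (1 + 0.502) / (0.153 + 0.502) ≈ 2.29313, so M₁ = 2.29313 × 55.3 ≈ 126.8101 billion.
After the change m₂ = (1 + 0.5144) / (0.153 + 0.5144) ≈ 2.26910, so M₂ = 2.26910 × 55.3 ≈ 125.4812 billion.
ΔM = M₂ − M₁ = 125.4812 − 126.8101 = -1.3289 billion.

-1.33 billion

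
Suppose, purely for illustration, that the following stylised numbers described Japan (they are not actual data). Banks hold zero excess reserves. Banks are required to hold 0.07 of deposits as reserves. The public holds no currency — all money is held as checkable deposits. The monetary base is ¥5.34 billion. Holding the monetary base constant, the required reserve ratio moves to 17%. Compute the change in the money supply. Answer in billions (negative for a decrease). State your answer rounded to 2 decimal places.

Initially m₁ = 1 / (0.07) ≈ 14.2857, so M₁ = 14.2857 × 5.34 ≈ 76.2856 billion.
After the change m₂ = 1 / (0.17) ≈ 5.8824, so M₂ = 5.8824 × 5.34 ≈ 31.412 billion.
ΔM = M₂ − M₁ = 31.412 − 76.2856 = -44.8736 billion.

-44.87 billion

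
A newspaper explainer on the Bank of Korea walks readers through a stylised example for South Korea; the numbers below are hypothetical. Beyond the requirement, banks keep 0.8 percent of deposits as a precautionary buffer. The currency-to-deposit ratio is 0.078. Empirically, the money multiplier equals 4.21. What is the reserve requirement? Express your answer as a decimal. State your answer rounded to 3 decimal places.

0.170

Using m = 4.21. Since m = (1 + c)/(c + rr + e), the denominator satisfies c + rr + e = (1 + c)/m = (1 + 0.078) / 4.21 ≈ 0.256057.
With c = 0.078 and e = 0.008, the reserve requirement is 0.256057 − 0.078 − 0.008 = 0.170057.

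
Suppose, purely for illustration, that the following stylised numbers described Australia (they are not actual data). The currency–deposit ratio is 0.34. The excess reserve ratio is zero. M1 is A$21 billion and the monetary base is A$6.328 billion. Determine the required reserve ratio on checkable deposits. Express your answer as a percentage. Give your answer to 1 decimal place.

6.4%

Using m = M/MB = 21/6.328 ≈ 3.318584. Since m = (1 + c)/(c + rr + e), the denominator satisfies c + rr + e = (1 + c)/m = (1 + 0.34) / 3.318584 ≈ 0.403787.
With c = 0.34 and e = 0, the required reserve ratio on checkable deposits is 0.403787 − 0.34 − 0 = 0.063787.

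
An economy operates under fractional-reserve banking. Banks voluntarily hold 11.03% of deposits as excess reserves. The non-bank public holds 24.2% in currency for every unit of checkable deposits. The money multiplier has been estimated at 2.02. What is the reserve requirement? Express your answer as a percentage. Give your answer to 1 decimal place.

Using m = 2.02. Since m = (1 + c)/(c + rr + e), the denominator satisfies c + rr + e = (1 + c)/m = (1 + 0.242) / 2.02 ≈ 0.614851.
With c = 0.242 and e = 0.1103, the reserve requirement is 0.614851 − 0.242 − 0.1103 = 0.262551.

26.3%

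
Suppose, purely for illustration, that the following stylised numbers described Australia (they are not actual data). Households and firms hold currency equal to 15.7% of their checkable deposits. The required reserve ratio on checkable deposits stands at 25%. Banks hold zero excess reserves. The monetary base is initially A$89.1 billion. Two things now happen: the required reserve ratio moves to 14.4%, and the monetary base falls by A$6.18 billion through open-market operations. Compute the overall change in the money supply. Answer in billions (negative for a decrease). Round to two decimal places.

A$65.44 billion

Before: m₁ = (1 + 0.157) / (0.25 + 0.157) ≈ 2.84275, MB₁ = 89.1, so M₁ = 2.84275 × 89.1 ≈ 253.289 billion.
After: m₂ = (1 + 0.157) / (0.144 + 0.157) ≈ 3.84385, MB₂ = 89.1 − 6.18 = 82.92, so M₂ = 3.84385 × 82.92 ≈ 318.732 billion.
ΔM = M₂ − M₁ = 318.732 − 253.289 = 65.443 billion.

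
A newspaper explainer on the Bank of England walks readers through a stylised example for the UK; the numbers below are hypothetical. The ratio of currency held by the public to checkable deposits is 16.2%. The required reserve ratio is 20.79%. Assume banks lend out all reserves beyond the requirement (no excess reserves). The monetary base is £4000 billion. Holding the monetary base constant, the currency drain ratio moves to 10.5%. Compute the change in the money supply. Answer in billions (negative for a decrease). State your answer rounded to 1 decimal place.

£1560.4 billion

Initially m₁ = (1 + 0.162) / (0.2079 + 0.162) ≈ 3.141390, so M₁ = 3.141390 × 4000 = 12565.56 billion.
After the change m₂ = (1 + 0.105) / (0.2079 + 0.105) ≈ 3.531480, so M₂ = 3.531480 × 4000 = 14125.92 billion.
ΔM = M₂ − M₁ = 14125.92 − 12565.56 = 1560.36 billion.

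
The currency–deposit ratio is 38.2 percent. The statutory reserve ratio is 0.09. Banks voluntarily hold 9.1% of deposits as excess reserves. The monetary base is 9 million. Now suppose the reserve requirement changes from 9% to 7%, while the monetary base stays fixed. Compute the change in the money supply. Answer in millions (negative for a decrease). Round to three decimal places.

0.814 million

Initially m₁ = (1 + 0.382) / (0.09 + 0.091 + 0.382) ≈ 2.45471, so M₁ = 2.45471 × 9 ≈ 22.0924 million.
After the change m₂ = (1 + 0.382) / (0.07 + 0.091 + 0.382) ≈ 2.54512, so M₂ = 2.54512 × 9 ≈ 22.9061 million.
ΔM = M₂ − M₁ = 22.9061 − 22.0924 = 0.8137 million.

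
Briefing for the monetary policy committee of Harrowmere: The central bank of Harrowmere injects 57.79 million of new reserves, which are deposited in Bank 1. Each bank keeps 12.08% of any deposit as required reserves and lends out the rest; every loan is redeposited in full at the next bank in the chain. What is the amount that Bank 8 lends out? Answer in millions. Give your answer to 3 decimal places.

Each bank lends a fraction (1 − rr) = 0.8792 of the deposit it receives, so Bank 8 receives 57.79·0.8792^7 and lends 57.79·0.8792^8 ≈ 20.6326 million.

20.633 million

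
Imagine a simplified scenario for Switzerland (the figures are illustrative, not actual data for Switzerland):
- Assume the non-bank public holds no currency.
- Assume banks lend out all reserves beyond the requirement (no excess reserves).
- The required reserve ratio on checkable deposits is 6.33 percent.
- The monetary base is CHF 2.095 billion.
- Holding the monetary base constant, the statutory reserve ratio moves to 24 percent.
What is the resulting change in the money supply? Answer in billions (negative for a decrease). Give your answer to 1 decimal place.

Initially m₁ = 1 / (0.0633) ≈ 15.7978, so M₁ = 15.7978 × 2.095 ≈ 33.0964 billion.
After the change m₂ = 1 / (0.24) ≈ 4.1667, so M₂ = 4.1667 × 2.095 ≈ 8.7292 billion.
ΔM = M₂ − M₁ = 8.7292 − 33.0964 = -24.3672 billion.

-24.4 billion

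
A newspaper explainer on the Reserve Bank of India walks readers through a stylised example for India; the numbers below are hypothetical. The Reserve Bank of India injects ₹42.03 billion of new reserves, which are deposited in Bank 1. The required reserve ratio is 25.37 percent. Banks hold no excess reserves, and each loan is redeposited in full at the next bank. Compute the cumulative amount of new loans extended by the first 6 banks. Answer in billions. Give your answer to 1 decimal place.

₹102.3 billion

Bank i lends (1 − rr)^i of the original deposit: Bank 1 lends 42.03·0.7463 ≈ 31.3670, Bank 2 lends 42.03·0.7463² ≈ 23.4092, and so on.
Summing a geometric series: total = 42.03·[0.7463·(1 − 0.7463^6) / (1 − 0.7463)] ≈ 102.2765 billion.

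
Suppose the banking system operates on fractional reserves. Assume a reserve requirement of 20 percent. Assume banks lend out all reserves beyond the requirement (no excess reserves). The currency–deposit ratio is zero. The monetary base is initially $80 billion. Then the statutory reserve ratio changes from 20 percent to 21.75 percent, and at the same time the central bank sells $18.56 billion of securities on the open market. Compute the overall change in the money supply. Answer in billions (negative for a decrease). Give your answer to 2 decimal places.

Before: m₁ = 1 / (0.2) = 5, MB₁ = 80, so M₁ = 5 × 80 = 400 billion.
After: m₂ = 1 / (0.2175) ≈ 4.59770, MB₂ = 80 − 18.56 = 61.44, so M₂ = 4.59770 × 61.44 ≈ 282.4827 billion.
ΔM = M₂ − M₁ = 282.4827 − 400 = -117.5173 billion.

-117.52 billion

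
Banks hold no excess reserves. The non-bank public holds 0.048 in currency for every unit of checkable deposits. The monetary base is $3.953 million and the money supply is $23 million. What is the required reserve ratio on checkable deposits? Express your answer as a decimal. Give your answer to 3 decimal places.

0.132

Using m = M/MB = 23/3.953 ≈ 5.818366. Since m = (1 + c)/(c + rr + e), the denominator satisfies c + rr + e = (1 + c)/m = (1 + 0.048) / 5.818366 ≈ 0.180119.
With c = 0.048 and e = 0, the required reserve ratio on checkable deposits is 0.180119 − 0.048 − 0 = 0.132119.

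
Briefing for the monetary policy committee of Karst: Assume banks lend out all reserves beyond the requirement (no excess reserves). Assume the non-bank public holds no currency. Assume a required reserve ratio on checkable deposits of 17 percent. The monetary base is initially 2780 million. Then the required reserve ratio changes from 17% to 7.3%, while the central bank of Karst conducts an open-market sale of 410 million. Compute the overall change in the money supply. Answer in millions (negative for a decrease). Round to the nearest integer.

16113 million

Before: m₁ = 1 / (0.17) ≈ 5.88235, MB₁ = 2780, so M₁ = 5.88235 × 2780 = 16352.933 million.
After: m₂ = 1 / (0.073) ≈ 13.69863, MB₂ = 2780 − 410 = 2370, so M₂ = 13.69863 × 2370 = 32465.7531 million.
ΔM = M₂ − M₁ = 32465.7531 − 16352.933 = 16112.8201 million.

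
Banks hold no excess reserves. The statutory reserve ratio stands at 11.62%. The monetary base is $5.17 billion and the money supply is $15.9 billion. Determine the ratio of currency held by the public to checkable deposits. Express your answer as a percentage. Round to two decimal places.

Using m = M/MB = 15.9/5.17 ≈ 3.075435. From m = (1 + c)/(c + rr + e), rearranging gives 1 + c = m·(c + rr + e), so c·(1 − m) = m·(rr + e) − 1.
Hence c = [m·(rr + e) − 1]/(1 − m) = [3.075435 × (0.1162 + 0) − 1] / (1 − 3.075435) ≈ 0.309638.

30.96%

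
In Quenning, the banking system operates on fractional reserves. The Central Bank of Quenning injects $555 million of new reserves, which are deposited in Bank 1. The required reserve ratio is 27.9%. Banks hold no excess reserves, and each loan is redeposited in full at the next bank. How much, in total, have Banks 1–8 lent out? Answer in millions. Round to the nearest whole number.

$1330 million

Bank i lends (1 − rr)^i of the original deposit: Bank 1 lends 555·0.7210 = 400.1550, Bank 2 lends 555·0.7210² ≈ 288.5118, and so on.
Summing a geometric series: total = 555·[0.7210·(1 − 0.7210^8) / (1 − 0.7210)] ≈ 1329.5089 million.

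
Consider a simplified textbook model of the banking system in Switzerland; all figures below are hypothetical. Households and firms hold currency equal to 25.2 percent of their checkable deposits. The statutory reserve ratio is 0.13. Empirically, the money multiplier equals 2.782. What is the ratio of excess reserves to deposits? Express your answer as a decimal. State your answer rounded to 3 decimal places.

Using m = 2.782. Since m = (1 + c)/(c + rr + e), the denominator satisfies c + rr + e = (1 + c)/m = (1 + 0.252) / 2.782 ≈ 0.450036.
With c = 0.252 and rr = 0.13, the ratio of excess reserves to deposits is 0.450036 − 0.252 − 0.13 = 0.068036.

0.068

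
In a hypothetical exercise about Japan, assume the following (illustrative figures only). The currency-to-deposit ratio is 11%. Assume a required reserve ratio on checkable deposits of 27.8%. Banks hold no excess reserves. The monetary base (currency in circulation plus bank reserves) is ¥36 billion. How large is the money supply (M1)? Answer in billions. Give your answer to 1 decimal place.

¥103.0 billion

The money multiplier is m = (1 + c) / (rr + c) = (1 + 0.11) / (0.278 + 0.11) ≈ 2.8608.
So M = m × MB = 2.8608 × 36 = 102.9888 billion.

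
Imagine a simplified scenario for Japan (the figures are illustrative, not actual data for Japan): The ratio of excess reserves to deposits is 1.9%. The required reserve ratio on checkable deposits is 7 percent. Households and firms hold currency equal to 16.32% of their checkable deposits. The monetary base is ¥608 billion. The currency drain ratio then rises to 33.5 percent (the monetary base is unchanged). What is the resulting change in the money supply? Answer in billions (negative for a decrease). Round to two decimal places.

Initially m₁ = (1 + 0.1632) / (0.07 + 0.019 + 0.1632) ≈ 4.612213, so M₁ = 4.612213 × 608 ≈ 2804.2255 billion.
After the change m₂ = (1 + 0.335) / (0.07 + 0.019 + 0.335) ≈ 3.148585, so M₂ = 3.148585 × 608 ≈ 1914.3397 billion.
ΔM = M₂ − M₁ = 1914.3397 − 2804.2255 = -889.8858 billion.

-889.89 billion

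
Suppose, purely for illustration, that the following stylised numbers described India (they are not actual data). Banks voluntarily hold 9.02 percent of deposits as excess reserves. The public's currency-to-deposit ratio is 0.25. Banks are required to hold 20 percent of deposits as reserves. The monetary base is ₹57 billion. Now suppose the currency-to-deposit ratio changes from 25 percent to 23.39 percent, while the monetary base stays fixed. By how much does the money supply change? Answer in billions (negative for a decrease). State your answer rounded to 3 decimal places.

Initially m₁ = (1 + 0.25) / (0.2 + 0.0902 + 0.25) ≈ 2.313958, so M₁ = 2.313958 × 57 ≈ 131.8956 billion.
After the change m₂ = (1 + 0.2339) / (0.2 + 0.0902 + 0.2339) ≈ 2.354322, so M₂ = 2.354322 × 57 ≈ 134.1964 billion.
ΔM = M₂ − M₁ = 134.1964 − 131.8956 = 2.3008 billion.

₹2.301 billion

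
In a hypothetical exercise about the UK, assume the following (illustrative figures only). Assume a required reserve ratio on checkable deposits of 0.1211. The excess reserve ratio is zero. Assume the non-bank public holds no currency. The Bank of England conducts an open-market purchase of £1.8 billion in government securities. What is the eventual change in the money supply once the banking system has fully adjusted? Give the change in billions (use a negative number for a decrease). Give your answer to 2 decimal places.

The simple money multiplier is m = 1/rr = 1/0.1211 ≈ 8.2576.
An open-market purchase increases the monetary base by 1.8 billion, so ΔM = m × ΔMB = 8.2576 × 1.8 ≈ 14.8637 billion.

£14.86 billion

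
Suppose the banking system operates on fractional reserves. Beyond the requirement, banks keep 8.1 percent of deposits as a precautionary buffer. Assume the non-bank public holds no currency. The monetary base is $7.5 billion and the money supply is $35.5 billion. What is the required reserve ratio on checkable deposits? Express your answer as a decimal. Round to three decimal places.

0.130

Using m = M/MB = 35.5/7.5 ≈ 4.733333. Since m = (1 + c)/(c + rr + e), the denominator satisfies c + rr + e = (1 + c)/m = (1 + 0) / 4.733333 ≈ 0.211268.
With c = 0 and e = 0.081, the required reserve ratio on checkable deposits is 0.211268 − 0 − 0.081 = 0.130268.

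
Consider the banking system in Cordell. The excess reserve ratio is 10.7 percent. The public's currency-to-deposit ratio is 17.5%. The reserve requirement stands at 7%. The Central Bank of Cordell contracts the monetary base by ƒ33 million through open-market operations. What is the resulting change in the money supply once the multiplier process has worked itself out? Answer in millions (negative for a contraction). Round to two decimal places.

-110.16 million

The money multiplier is m = (1 + c) / (rr + e + c) = (1 + 0.175) / (0.07 + 0.107 + 0.175) ≈ 3.33807.
The sale removes 33 million of base, so ΔM = m × ΔMB = 3.33807 × (−33) ≈ -110.1563 million.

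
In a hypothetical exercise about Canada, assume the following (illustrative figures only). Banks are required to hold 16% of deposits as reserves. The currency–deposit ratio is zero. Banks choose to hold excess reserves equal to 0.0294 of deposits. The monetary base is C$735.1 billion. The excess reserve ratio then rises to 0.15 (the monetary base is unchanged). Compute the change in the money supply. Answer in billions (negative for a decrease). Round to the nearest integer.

-1510 billion

Initially m₁ = 1 / (0.16 + 0.0294) ≈ 5.2798, so M₁ = 5.2798 × 735.1 ≈ 3881.181 billion.
After the change m₂ = 1 / (0.16 + 0.15) ≈ 3.2258, so M₂ = 3.2258 × 735.1 ≈ 2371.2856 billion.
ΔM = M₂ − M₁ = 2371.2856 − 3881.181 = -1509.8954 billion.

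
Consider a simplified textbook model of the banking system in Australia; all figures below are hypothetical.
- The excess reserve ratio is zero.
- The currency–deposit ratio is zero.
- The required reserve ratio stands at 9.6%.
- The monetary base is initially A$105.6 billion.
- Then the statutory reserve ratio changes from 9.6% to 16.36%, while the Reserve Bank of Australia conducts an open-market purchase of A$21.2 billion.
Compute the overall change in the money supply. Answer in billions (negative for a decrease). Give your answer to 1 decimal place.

-324.9 billion

Before: m₁ = 1 / (0.096) ≈ 10.41667, MB₁ = 105.6, so M₁ = 10.41667 × 105.6 ≈ 1100.0004 billion.
After: m₂ = 1 / (0.1636) ≈ 6.11247, MB₂ = 105.6 + 21.2 = 126.8, so M₂ = 6.11247 × 126.8 ≈ 775.0612 billion.
ΔM = M₂ − M₁ = 775.0612 − 1100.0004 = -324.9392 billion.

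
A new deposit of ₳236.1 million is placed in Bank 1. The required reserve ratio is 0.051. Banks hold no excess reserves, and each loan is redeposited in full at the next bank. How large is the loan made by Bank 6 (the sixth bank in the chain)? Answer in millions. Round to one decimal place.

₳172.5 million

Each bank lends a fraction (1 − rr) = 0.9490 of the deposit it receives, so Bank 6 receives 236.1·0.9490^5 and lends 236.1·0.9490^6 ≈ 172.4619 million.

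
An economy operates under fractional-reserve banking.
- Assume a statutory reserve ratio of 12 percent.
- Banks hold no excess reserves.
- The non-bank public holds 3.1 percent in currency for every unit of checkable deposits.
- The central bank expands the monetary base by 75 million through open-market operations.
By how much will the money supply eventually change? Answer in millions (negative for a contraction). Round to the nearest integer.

The money multiplier is m = (1 + c) / (rr + c) = (1 + 0.031) / (0.12 + 0.031) ≈ 6.8278.
The purchase adds 75 million of base, so ΔM = m × ΔMB = 6.8278 × (+75) = 512.085 million.

512 million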